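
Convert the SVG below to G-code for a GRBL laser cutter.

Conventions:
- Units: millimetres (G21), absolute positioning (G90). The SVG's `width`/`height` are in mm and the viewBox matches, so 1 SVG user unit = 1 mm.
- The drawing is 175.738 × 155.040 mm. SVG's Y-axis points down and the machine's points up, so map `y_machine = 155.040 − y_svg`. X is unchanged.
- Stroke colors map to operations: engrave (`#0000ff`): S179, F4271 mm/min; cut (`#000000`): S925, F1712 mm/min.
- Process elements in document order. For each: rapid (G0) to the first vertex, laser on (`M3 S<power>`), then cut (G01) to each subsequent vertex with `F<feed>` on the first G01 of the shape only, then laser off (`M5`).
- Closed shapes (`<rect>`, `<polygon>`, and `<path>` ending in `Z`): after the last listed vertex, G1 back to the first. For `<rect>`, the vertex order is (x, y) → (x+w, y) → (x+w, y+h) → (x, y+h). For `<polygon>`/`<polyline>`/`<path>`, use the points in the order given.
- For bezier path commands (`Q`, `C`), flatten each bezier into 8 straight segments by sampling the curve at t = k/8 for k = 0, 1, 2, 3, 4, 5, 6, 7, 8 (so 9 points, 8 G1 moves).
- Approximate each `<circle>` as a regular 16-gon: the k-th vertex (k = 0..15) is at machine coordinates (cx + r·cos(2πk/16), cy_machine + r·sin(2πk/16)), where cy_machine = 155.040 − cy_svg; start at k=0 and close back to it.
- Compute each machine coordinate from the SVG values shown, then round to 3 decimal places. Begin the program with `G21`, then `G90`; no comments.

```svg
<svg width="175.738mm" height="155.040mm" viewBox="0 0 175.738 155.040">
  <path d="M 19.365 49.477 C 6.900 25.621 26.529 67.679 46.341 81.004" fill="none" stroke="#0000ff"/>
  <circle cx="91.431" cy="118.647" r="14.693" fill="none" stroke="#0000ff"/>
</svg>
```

viewBox `0 0 175.738 155.040` with mm width/height → 1 unit = 1 mm. Flip: y_m = 155.040 − y_svg.

**Shape 1** — `<path>` cubic bezier, stroke `#0000ff` → engrave (S179, F4271). Control points (SVG): P0=(19.365,49.477), P1=(6.900,25.621), P2=(26.529,67.679), P3=(46.341,81.004); sampled at t=k/8. Machine vertices: (19.365,105.563) → (16.133,111.604) → (15.535,112.575) → (17.199,109.585) → (20.749,103.742) → (25.813,96.157) → (32.015,87.938) → (38.982,80.195) → (46.341,74.036). Open path.

**Shape 2** — `<circle>` circle, stroke `#0000ff` → engrave (S179, F4271). Machine vertices: (106.124,36.393) → (105.006,42.016) → (101.821,46.783) → (97.054,49.968) → (91.431,51.086) → (85.808,49.968) → (81.041,46.783) → (77.856,42.016) → (76.738,36.393) → (77.856,30.770) → (81.041,26.003) → (85.808,22.818) → (91.431,21.700) → (97.054,22.818) → (101.821,26.003) → (105.006,30.770) → (106.124,36.393). Closed: final G1 returns to the first vertex.

G21
G90
G0 X19.365 Y105.563
M3 S179
G01 X16.133 Y111.604 F4271
G01 X15.535 Y112.575
G01 X17.199 Y109.585
G01 X20.749 Y103.742
G01 X25.813 Y96.157
G01 X32.015 Y87.938
G01 X38.982 Y80.195
G01 X46.341 Y74.036
M5
G0 X106.124 Y36.393
M3 S179
G01 X105.006 Y42.016 F4271
G01 X101.821 Y46.783
G01 X97.054 Y49.968
G01 X91.431 Y51.086
G01 X85.808 Y49.968
G01 X81.041 Y46.783
G01 X77.856 Y42.016
G01 X76.738 Y36.393
G01 X77.856 Y30.770
G01 X81.041 Y26.003
G01 X85.808 Y22.818
G01 X91.431 Y21.700
G01 X97.054 Y22.818
G01 X101.821 Y26.003
G01 X105.006 Y30.770
G01 X106.124 Y36.393
M5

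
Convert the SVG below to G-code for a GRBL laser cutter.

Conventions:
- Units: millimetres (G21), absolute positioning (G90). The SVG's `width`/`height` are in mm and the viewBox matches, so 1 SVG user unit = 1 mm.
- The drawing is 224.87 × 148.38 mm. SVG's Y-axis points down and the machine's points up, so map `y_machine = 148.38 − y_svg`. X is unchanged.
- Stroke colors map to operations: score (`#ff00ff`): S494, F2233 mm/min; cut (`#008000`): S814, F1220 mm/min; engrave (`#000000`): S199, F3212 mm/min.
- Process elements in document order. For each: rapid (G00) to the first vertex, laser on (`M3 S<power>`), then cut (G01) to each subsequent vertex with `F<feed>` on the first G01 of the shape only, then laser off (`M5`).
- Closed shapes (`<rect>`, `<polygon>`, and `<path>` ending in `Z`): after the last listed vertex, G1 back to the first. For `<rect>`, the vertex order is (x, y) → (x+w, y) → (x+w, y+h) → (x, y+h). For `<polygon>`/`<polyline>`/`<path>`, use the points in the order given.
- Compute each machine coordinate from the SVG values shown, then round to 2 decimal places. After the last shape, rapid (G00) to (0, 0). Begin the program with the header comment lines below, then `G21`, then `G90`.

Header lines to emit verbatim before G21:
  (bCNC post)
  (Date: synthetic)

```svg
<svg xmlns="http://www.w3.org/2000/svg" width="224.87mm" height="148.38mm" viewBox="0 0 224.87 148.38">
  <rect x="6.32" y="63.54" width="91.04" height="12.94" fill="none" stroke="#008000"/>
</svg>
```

(bCNC post)
(Date: synthetic)
G21
G90
G00 X6.32 Y84.84
M3 S814
G01 X97.36 Y84.84 F1220
G01 X97.36 Y71.90
G01 X6.32 Y71.90
G01 X6.32 Y84.84
M5
G00 X0.00 Y0.00

1 u = 1 mm; y_m = 148.38 − y.

[1] `<rect>` rectangle, #008000→cut S814 F1220: (6.32,84.84) → (97.36,84.84) → (97.36,71.90) → (6.32,71.90) → (6.32,84.84) (closed)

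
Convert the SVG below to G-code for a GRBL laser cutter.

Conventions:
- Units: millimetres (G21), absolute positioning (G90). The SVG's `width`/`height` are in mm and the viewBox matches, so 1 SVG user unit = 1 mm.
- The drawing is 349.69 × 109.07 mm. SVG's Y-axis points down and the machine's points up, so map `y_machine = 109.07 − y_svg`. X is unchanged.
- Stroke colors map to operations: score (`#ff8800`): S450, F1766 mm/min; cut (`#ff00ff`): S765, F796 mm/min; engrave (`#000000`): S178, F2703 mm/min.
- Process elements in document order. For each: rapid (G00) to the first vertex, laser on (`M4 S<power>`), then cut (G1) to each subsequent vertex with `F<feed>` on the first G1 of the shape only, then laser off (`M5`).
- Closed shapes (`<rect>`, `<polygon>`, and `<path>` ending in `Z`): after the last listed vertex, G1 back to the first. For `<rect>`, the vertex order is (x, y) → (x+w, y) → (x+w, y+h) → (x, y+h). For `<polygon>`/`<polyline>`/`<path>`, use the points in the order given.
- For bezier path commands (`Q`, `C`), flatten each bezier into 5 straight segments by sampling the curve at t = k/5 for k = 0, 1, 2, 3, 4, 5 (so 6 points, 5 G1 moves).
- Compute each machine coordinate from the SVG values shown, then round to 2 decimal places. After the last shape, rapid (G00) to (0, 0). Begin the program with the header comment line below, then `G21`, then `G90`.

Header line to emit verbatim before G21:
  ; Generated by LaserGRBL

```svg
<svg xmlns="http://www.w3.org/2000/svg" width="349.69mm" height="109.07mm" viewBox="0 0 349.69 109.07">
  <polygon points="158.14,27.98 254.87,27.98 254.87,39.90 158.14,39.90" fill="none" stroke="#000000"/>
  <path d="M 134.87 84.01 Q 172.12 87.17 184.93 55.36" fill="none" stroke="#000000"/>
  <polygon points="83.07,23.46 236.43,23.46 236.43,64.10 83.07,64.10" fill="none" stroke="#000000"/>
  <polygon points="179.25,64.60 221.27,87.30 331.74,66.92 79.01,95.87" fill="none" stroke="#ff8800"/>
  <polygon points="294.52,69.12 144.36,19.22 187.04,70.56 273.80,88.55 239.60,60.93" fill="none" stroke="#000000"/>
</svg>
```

; Generated by LaserGRBL
G21
G90
G00 X158.14 Y81.09
M4 S178
G1 X254.87 Y81.09 F2703
G1 X254.87 Y69.17
G1 X158.14 Y69.17
G1 X158.14 Y81.09
M5
G00 X134.87 Y25.06
M4 S178
G1 X148.79 Y25.19 F2703
G1 X160.76 Y28.13
G1 X170.77 Y33.86
G1 X178.83 Y42.38
G1 X184.93 Y53.71
M5
G00 X83.07 Y85.61
M4 S178
G1 X236.43 Y85.61 F2703
G1 X236.43 Y44.97
G1 X83.07 Y44.97
G1 X83.07 Y85.61
M5
G00 X179.25 Y44.47
M4 S450
G1 X221.27 Y21.77 F1766
G1 X331.74 Y42.15
G1 X79.01 Y13.20
G1 X179.25 Y44.47
M5
G00 X294.52 Y39.95
M4 S178
G1 X144.36 Y89.85 F2703
G1 X187.04 Y38.51
G1 X273.80 Y20.52
G1 X239.60 Y48.14
G1 X294.52 Y39.95
M5
G00 X0.00 Y0.00

1 u = 1 mm; y_m = 109.07 − y.

[1] `<polygon>` rectangle, #000000→engrave S178 F2703: (158.14,81.09) → (254.87,81.09) → (254.87,69.17) → (158.14,69.17) → (158.14,81.09) (closed)

[2] `<path>` quadratic bezier, #000000→engrave S178 F2703: (134.87,25.06) → (148.79,25.19) → (160.76,28.13) → (170.77,33.86) → (178.83,42.38) → (184.93,53.71)

[3] `<polygon>` rectangle, #000000→engrave S178 F2703: (83.07,85.61) → (236.43,85.61) → (236.43,44.97) → (83.07,44.97) → (83.07,85.61) (closed)

[4] `<polygon>` closed polygon, #ff8800→score S450 F1766: (179.25,44.47) → (221.27,21.77) → (331.74,42.15) → (79.01,13.20) → (179.25,44.47) (closed)

[5] `<polygon>` closed polygon, #000000→engrave S178 F2703: (294.52,39.95) → (144.36,89.85) → (187.04,38.51) → (273.80,20.52) → (239.60,48.14) → (294.52,39.95) (closed)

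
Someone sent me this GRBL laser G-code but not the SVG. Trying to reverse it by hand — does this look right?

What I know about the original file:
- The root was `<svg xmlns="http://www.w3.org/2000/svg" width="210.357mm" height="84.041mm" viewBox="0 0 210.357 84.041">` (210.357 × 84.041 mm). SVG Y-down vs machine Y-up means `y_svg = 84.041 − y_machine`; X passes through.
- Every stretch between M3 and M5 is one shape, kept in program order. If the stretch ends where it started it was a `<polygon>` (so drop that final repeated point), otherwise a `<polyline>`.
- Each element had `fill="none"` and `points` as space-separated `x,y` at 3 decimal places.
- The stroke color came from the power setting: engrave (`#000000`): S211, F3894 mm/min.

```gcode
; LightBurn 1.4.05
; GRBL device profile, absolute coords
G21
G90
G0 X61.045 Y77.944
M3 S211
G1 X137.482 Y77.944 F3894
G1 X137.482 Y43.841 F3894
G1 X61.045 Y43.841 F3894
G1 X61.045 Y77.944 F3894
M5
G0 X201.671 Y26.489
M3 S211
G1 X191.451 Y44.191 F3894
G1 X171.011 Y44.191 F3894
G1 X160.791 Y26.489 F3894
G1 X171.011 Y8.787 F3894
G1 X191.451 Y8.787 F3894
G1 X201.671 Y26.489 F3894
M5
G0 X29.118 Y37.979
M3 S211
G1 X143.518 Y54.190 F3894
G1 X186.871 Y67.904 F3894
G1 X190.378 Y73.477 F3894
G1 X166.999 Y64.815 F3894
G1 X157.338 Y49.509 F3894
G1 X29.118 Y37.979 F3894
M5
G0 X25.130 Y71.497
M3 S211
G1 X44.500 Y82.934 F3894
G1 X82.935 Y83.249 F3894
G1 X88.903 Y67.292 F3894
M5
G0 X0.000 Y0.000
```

y_svg = 84.041 − y_m. Every run uses S211, so all elements get stroke `#000000` (engrave).

[1] closed run; points: 61.045,6.097 137.482,6.097 137.482,40.200 61.045,40.200

[2] closed run; points: 201.671,57.552 191.451,39.850 171.011,39.850 160.791,57.552 171.011,75.254 191.451,75.254

[3] closed run; points: 29.118,46.062 143.518,29.851 186.871,16.137 190.378,10.564 166.999,19.226 157.338,34.532

[4] open run; points: 25.130,12.544 44.500,1.107 82.935,0.792 88.903,16.749

<svg xmlns="http://www.w3.org/2000/svg" width="210.357mm" height="84.041mm" viewBox="0 0 210.357 84.041">
  <polygon points="61.045,6.097 137.482,6.097 137.482,40.200 61.045,40.200" fill="none" stroke="#000000"/>
  <polygon points="201.671,57.552 191.451,39.850 171.011,39.850 160.791,57.552 171.011,75.254 191.451,75.254" fill="none" stroke="#000000"/>
  <polygon points="29.118,46.062 143.518,29.851 186.871,16.137 190.378,10.564 166.999,19.226 157.338,34.532" fill="none" stroke="#000000"/>
  <polyline points="25.130,12.544 44.500,1.107 82.935,0.792 88.903,16.749" fill="none" stroke="#000000"/>
</svg>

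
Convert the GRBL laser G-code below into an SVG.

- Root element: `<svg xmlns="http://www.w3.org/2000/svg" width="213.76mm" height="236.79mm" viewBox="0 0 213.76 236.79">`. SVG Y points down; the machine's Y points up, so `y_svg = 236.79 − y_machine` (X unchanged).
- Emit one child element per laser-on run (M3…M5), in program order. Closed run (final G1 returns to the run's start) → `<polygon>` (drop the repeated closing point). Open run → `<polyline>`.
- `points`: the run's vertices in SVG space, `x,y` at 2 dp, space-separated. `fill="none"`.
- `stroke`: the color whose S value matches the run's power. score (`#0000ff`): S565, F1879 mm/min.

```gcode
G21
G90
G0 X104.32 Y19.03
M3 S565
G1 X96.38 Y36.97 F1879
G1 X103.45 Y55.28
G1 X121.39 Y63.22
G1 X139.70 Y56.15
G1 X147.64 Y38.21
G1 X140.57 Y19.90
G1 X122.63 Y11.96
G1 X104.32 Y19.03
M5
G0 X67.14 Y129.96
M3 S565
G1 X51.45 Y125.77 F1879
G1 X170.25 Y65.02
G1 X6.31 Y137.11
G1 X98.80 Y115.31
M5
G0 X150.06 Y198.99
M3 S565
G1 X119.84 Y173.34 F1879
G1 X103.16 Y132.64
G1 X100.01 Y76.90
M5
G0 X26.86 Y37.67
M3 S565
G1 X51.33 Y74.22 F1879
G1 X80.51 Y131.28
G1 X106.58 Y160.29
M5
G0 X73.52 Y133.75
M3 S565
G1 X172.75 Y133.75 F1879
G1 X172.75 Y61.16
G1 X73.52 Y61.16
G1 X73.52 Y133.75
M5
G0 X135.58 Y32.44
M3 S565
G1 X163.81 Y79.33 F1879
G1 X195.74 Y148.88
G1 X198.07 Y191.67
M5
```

y_svg = 236.79 − y_m. Every run uses S565, so all elements get stroke `#0000ff` (score).

[1] closed run; points: 104.32,217.76 96.38,199.82 103.45,181.51 121.39,173.57 139.70,180.64 147.64,198.58 140.57,216.89 122.63,224.83

[2] open run; points: 67.14,106.83 51.45,111.02 170.25,171.77 6.31,99.68 98.80,121.48

[3] open run; points: 150.06,37.80 119.84,63.45 103.16,104.15 100.01,159.89

[4] open run; points: 26.86,199.12 51.33,162.57 80.51,105.51 106.58,76.50

[5] closed run; points: 73.52,103.04 172.75,103.04 172.75,175.63 73.52,175.63

[6] open run; points: 135.58,204.35 163.81,157.46 195.74,87.91 198.07,45.12

<svg xmlns="http://www.w3.org/2000/svg" width="213.76mm" height="236.79mm" viewBox="0 0 213.76 236.79">
  <polygon points="104.32,217.76 96.38,199.82 103.45,181.51 121.39,173.57 139.70,180.64 147.64,198.58 140.57,216.89 122.63,224.83" fill="none" stroke="#0000ff"/>
  <polyline points="67.14,106.83 51.45,111.02 170.25,171.77 6.31,99.68 98.80,121.48" fill="none" stroke="#0000ff"/>
  <polyline points="150.06,37.80 119.84,63.45 103.16,104.15 100.01,159.89" fill="none" stroke="#0000ff"/>
  <polyline points="26.86,199.12 51.33,162.57 80.51,105.51 106.58,76.50" fill="none" stroke="#0000ff"/>
  <polygon points="73.52,103.04 172.75,103.04 172.75,175.63 73.52,175.63" fill="none" stroke="#0000ff"/>
  <polyline points="135.58,204.35 163.81,157.46 195.74,87.91 198.07,45.12" fill="none" stroke="#0000ff"/>
</svg>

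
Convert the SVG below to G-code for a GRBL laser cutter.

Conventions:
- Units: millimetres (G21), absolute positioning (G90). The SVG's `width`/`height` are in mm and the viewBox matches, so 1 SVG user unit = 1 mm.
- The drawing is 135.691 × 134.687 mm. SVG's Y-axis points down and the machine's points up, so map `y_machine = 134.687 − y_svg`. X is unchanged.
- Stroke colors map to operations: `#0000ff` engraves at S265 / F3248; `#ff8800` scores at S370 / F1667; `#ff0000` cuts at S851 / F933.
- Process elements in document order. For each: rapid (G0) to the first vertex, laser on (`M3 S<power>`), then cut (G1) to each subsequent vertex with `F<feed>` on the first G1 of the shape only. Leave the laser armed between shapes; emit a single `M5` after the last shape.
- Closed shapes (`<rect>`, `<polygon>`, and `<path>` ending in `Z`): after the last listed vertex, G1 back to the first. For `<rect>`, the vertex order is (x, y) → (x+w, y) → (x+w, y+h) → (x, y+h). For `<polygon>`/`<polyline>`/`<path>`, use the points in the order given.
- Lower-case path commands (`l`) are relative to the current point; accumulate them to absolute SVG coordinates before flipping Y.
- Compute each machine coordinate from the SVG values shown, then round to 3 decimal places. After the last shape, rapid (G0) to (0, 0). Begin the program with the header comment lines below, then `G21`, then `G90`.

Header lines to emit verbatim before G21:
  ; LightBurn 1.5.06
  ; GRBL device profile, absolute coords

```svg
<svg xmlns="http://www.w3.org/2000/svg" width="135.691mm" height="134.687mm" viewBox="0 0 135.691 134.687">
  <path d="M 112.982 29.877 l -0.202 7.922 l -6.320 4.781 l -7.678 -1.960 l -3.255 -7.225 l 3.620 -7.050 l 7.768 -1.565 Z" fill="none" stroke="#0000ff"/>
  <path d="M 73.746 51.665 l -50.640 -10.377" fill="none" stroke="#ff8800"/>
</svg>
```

Since the viewBox matches the mm dimensions, user units are millimetres directly. The only transform is the Y-flip y_m = 134.687 − y_svg.

Shape 1 is a regular polygon drawn with `<path>`. Its stroke #0000ff means engrave at S265, F3248. After flipping Y the toolpath is (112.982,104.810) → (112.780,96.888) → (106.460,92.107) → (98.782,94.067) → (95.527,101.292) → (99.147,108.342) → (106.915,109.907) → (112.982,104.810), returning to the start.

Shape 2 is a line segment drawn with `<path>`. Its stroke #ff8800 means score at S370, F1667. After flipping Y the toolpath is (73.746,83.022) → (23.106,93.399).

; LightBurn 1.5.06
; GRBL device profile, absolute coords
G21
G90
G0 X112.982 Y104.810
M3 S265
G1 X112.780 Y96.888 F3248
G1 X106.460 Y92.107
G1 X98.782 Y94.067
G1 X95.527 Y101.292
G1 X99.147 Y108.342
G1 X106.915 Y109.907
G1 X112.982 Y104.810
G0 X73.746 Y83.022
M3 S370
G1 X23.106 Y93.399 F1667
M5
G0 X0.000 Y0.000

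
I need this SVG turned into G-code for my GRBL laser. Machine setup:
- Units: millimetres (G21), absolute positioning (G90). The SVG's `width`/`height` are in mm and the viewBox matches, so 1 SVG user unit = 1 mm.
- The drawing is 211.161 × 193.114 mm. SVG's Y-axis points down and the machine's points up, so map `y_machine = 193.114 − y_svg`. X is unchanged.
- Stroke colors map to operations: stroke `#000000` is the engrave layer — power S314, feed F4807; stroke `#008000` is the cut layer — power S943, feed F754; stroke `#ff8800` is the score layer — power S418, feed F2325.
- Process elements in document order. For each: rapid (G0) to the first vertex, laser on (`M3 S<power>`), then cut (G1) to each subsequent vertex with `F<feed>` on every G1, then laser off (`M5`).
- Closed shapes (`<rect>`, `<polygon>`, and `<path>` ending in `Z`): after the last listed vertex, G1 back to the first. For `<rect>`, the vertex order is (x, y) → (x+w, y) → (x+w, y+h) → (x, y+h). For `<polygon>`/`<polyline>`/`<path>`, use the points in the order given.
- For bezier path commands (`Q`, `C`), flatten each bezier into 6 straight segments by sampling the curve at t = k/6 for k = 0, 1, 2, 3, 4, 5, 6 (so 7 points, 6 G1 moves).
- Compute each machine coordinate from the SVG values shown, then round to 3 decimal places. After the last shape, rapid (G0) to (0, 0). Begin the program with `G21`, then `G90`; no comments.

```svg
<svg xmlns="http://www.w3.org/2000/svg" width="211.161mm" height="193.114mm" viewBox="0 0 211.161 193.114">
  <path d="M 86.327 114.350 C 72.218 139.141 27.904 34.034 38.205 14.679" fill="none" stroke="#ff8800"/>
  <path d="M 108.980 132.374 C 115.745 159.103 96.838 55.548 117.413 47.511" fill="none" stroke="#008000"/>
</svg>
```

G21
G90
G0 X86.327 Y78.764
M3 S418
G1 X77.148 Y76.195 F2325
G1 X65.291 Y89.285 F2325
G1 X53.112 Y112.045 F2325
G1 X42.968 Y138.483 F2325
G1 X37.213 Y162.610 F2325
G1 X38.205 Y178.435 F2325
M5
G0 X108.980 Y60.740
M3 S943
G1 X110.525 Y57.187 F754
G1 X109.601 Y69.076 F754
G1 X108.018 Y90.134 F754
G1 X107.586 Y114.090 F754
G1 X110.114 Y134.670 F754
G1 X117.413 Y145.603 F754
M5
G0 X0.000 Y0.000

Since the viewBox matches the mm dimensions, user units are millimetres directly. The only transform is the Y-flip y_m = 193.114 − y_svg.

Shape 1 is a cubic bezier drawn with `<path>`. Its stroke #ff8800 means score at S418, F2325. After flipping Y the toolpath is (86.327,78.764) → (77.148,76.195) → (65.291,89.285) → (53.112,112.045) → (42.968,138.483) → (37.213,162.610) → (38.205,178.435).

Shape 2 is a cubic bezier drawn with `<path>`. Its stroke #008000 means cut at S943, F754. After flipping Y the toolpath is (108.980,60.740) → (110.525,57.187) → (109.601,69.076) → (108.018,90.134) → (107.586,114.090) → (110.114,134.670) → (117.413,145.603).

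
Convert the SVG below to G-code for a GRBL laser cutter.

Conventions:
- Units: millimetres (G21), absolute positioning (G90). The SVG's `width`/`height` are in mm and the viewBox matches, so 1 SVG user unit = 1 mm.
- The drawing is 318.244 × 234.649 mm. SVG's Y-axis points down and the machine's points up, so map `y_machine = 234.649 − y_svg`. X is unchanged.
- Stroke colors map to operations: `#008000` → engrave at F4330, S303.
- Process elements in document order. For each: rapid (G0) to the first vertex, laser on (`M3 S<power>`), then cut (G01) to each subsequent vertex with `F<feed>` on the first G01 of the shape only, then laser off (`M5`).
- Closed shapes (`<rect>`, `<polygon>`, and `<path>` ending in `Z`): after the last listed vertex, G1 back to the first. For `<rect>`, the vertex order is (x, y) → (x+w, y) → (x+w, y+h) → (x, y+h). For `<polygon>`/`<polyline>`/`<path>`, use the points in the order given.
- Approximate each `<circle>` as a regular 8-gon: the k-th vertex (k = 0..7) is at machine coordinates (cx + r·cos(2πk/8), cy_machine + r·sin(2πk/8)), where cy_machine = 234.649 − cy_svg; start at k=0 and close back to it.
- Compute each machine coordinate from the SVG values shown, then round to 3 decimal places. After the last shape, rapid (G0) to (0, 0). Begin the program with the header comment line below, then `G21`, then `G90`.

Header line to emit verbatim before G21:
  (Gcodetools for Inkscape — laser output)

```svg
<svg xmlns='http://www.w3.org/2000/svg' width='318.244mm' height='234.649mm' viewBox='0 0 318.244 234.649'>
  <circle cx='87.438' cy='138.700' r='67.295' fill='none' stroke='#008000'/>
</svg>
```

(Gcodetools for Inkscape — laser output)
G21
G90
G0 X154.733 Y95.949
M3 S303
G01 X135.023 Y143.534 F4330
G01 X87.438 Y163.244
G01 X39.853 Y143.534
G01 X20.143 Y95.949
G01 X39.853 Y48.364
G01 X87.438 Y28.654
G01 X135.023 Y48.364
G01 X154.733 Y95.949
M5
G0 X0.000 Y0.000

Since the viewBox matches the mm dimensions, user units are millimetres directly. The only transform is the Y-flip y_m = 234.649 − y_svg.

Shape 1 is a circle drawn with `<circle>`. Its stroke #008000 means engrave at S303, F4330. After flipping Y the toolpath is (154.733,95.949) → (135.023,143.534) → (87.438,163.244) → (39.853,143.534) → (20.143,95.949) → (39.853,48.364) → (87.438,28.654) → (135.023,48.364) → (154.733,95.949), returning to the start.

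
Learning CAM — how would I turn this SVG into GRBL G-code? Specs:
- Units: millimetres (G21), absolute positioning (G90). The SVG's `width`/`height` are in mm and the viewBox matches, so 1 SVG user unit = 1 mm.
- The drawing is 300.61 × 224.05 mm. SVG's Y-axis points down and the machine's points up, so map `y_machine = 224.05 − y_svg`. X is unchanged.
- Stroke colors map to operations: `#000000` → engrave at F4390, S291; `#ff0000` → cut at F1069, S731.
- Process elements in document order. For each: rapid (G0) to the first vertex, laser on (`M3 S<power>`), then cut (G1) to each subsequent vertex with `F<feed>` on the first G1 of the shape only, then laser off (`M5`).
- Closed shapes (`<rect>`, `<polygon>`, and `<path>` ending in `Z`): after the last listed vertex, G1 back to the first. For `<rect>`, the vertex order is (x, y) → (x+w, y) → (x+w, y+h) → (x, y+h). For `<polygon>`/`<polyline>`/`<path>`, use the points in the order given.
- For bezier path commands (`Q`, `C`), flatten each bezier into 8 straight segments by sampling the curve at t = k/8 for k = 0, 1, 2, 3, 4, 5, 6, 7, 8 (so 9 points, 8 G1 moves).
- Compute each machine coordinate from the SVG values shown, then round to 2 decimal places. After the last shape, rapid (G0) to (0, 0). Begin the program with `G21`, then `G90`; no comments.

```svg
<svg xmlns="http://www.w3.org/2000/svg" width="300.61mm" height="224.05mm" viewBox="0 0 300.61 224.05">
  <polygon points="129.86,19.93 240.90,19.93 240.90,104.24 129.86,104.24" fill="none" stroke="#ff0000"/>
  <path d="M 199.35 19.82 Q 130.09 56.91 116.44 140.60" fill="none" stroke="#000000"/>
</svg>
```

G21
G90
G0 X129.86 Y204.12
M3 S731
G1 X240.90 Y204.12 F1069
G1 X240.90 Y119.81
G1 X129.86 Y119.81
G1 X129.86 Y204.12
M5
G0 X199.35 Y204.23
M3 S291
G1 X182.90 Y194.23 F4390
G1 X168.20 Y182.77
G1 X155.23 Y169.86
G1 X143.99 Y155.49
G1 X134.50 Y139.66
G1 X126.74 Y122.38
G1 X120.72 Y103.64
G1 X116.44 Y83.45
M5
G0 X0.00 Y0.00

viewBox `0 0 300.61 224.05` with mm width/height → 1 unit = 1 mm. Flip: y_m = 224.05 − y_svg.

**Shape 1** — `<polygon>` rectangle, stroke `#ff0000` → cut (S731, F1069). Machine vertices: (129.86,204.12) → (240.90,204.12) → (240.90,119.81) → (129.86,119.81) → (129.86,204.12). Closed: final G1 returns to the first vertex.

**Shape 2** — `<path>` quadratic bezier, stroke `#000000` → engrave (S291, F4390). Control points (SVG): P0=(199.35,19.82), P1=(130.09,56.91), P2=(116.44,140.60); sampled at t=k/8. Machine vertices: (199.35,204.23) → (182.90,194.23) → (168.20,182.77) → (155.23,169.86) → (143.99,155.49) → (134.50,139.66) → (126.74,122.38) → (120.72,103.64) → (116.44,83.45). Open path.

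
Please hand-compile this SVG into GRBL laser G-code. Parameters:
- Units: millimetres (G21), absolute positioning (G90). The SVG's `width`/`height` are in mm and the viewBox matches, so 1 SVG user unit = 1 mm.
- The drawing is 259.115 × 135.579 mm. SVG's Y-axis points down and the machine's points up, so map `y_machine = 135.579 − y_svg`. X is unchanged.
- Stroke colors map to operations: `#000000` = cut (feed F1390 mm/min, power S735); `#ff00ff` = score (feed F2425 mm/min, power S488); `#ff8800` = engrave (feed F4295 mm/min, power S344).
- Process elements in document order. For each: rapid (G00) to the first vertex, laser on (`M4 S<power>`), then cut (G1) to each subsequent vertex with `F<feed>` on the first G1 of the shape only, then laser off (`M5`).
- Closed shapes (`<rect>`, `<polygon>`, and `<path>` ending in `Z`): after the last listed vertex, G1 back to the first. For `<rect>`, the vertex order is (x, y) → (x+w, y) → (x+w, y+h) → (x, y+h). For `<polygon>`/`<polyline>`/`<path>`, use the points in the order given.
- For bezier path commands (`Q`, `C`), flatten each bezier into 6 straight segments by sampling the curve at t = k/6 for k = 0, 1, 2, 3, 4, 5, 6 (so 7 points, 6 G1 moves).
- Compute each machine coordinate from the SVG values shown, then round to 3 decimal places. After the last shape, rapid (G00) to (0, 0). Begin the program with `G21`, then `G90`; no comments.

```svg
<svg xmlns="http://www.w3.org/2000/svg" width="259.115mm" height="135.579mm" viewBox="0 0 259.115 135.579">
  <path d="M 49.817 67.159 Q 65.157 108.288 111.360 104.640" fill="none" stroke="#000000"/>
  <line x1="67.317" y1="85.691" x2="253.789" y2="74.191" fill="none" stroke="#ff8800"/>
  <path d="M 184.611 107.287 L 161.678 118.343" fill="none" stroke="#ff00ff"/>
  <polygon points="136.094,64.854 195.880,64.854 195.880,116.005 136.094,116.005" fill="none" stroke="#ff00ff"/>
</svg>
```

G21
G90
G00 X49.817 Y68.420
M4 S735
G1 X55.788 Y55.954 F1390
G1 X63.473 Y45.976
G1 X72.873 Y38.485
G1 X83.987 Y33.482
G1 X96.816 Y30.967
G1 X111.360 Y30.939
M5
G00 X67.317 Y49.888
M4 S344
G1 X253.789 Y61.388 F4295
M5
G00 X184.611 Y28.292
M4 S488
G1 X161.678 Y17.236 F2425
M5
G00 X136.094 Y70.725
M4 S488
G1 X195.880 Y70.725 F2425
G1 X195.880 Y19.574
G1 X136.094 Y19.574
G1 X136.094 Y70.725
M5
G00 X0.000 Y0.000

viewBox `0 0 259.115 135.579` with mm width/height → 1 unit = 1 mm. Flip: y_m = 135.579 − y_svg.

**Shape 1** — `<path>` quadratic bezier, stroke `#000000` → cut (S735, F1390). Control points (SVG): P0=(49.817,67.159), P1=(65.157,108.288), P2=(111.360,104.640); sampled at t=k/6. Machine vertices: (49.817,68.420) → (55.788,55.954) → (63.473,45.976) → (72.873,38.485) → (83.987,33.482) → (96.816,30.967) → (111.360,30.939). Open path.

**Shape 2** — `<line>` line segment, stroke `#ff8800` → engrave (S344, F4295). Machine vertices: (67.317,49.888) → (253.789,61.388). Open path.

**Shape 3** — `<path>` line segment, stroke `#ff00ff` → score (S488, F2425). Machine vertices: (184.611,28.292) → (161.678,17.236). Open path.

**Shape 4** — `<polygon>` rectangle, stroke `#ff00ff` → score (S488, F2425). Machine vertices: (136.094,70.725) → (195.880,70.725) → (195.880,19.574) → (136.094,19.574) → (136.094,70.725). Closed: final G1 returns to the first vertex.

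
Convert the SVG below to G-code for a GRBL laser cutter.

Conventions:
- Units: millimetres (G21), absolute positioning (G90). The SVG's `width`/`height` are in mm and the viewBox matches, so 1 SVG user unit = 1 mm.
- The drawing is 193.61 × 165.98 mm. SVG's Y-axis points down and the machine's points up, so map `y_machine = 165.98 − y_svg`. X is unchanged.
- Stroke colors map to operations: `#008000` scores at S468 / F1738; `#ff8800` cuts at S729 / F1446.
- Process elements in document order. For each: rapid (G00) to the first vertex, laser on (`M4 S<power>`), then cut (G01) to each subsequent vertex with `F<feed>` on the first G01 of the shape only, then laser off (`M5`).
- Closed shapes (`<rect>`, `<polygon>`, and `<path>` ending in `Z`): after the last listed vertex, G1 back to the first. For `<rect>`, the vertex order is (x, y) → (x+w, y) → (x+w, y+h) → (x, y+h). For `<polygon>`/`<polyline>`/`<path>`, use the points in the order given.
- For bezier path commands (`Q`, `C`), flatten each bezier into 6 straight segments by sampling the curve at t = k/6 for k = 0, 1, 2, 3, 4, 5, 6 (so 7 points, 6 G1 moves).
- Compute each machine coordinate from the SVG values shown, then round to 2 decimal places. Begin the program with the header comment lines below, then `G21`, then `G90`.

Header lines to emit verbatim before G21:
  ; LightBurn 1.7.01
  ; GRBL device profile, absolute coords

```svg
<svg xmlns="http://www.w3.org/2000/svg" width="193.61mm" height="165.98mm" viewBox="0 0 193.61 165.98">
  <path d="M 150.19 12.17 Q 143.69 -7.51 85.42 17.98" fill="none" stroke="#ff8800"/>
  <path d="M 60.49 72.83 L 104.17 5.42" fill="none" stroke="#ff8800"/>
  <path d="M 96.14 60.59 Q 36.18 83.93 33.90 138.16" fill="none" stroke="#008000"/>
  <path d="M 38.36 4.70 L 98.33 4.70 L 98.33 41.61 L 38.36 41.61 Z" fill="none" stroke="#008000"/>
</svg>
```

; LightBurn 1.7.01
; GRBL device profile, absolute coords
G21
G90
G00 X150.19 Y153.81
M4 S729
G01 X146.59 Y159.12 F1446
G01 X140.10 Y161.91
G01 X130.75 Y162.20
G01 X118.51 Y159.97
G01 X103.41 Y155.24
G01 X85.42 Y148.00
M5
G00 X60.49 Y93.15
M4 S729
G01 X104.17 Y160.56 F1446
M5
G00 X96.14 Y105.39
M4 S468
G01 X77.76 Y96.75 F1738
G01 X62.58 Y86.40
G01 X50.60 Y74.33
G01 X41.83 Y60.54
G01 X36.26 Y45.04
G01 X33.90 Y27.82
M5
G00 X38.36 Y161.28
M4 S468
G01 X98.33 Y161.28 F1738
G01 X98.33 Y124.37
G01 X38.36 Y124.37
G01 X38.36 Y161.28
M5

Since the viewBox matches the mm dimensions, user units are millimetres directly. The only transform is the Y-flip y_m = 165.98 − y_svg.

Shape 1 is a quadratic bezier drawn with `<path>`. Its stroke #ff8800 means cut at S729, F1446. After flipping Y the toolpath is (150.19,153.81) → (146.59,159.12) → (140.10,161.91) → (130.75,162.20) → (118.51,159.97) → (103.41,155.24) → (85.42,148.00).

Shape 2 is a line segment drawn with `<path>`. Its stroke #ff8800 means cut at S729, F1446. After flipping Y the toolpath is (60.49,93.15) → (104.17,160.56).

Shape 3 is a quadratic bezier drawn with `<path>`. Its stroke #008000 means score at S468, F1738. After flipping Y the toolpath is (96.14,105.39) → (77.76,96.75) → (62.58,86.40) → (50.60,74.33) → (41.83,60.54) → (36.26,45.04) → (33.90,27.82).

Shape 4 is a rectangle drawn with `<path>`. Its stroke #008000 means score at S468, F1738. After flipping Y the toolpath is (38.36,161.28) → (98.33,161.28) → (98.33,124.37) → (38.36,124.37) → (38.36,161.28), returning to the start.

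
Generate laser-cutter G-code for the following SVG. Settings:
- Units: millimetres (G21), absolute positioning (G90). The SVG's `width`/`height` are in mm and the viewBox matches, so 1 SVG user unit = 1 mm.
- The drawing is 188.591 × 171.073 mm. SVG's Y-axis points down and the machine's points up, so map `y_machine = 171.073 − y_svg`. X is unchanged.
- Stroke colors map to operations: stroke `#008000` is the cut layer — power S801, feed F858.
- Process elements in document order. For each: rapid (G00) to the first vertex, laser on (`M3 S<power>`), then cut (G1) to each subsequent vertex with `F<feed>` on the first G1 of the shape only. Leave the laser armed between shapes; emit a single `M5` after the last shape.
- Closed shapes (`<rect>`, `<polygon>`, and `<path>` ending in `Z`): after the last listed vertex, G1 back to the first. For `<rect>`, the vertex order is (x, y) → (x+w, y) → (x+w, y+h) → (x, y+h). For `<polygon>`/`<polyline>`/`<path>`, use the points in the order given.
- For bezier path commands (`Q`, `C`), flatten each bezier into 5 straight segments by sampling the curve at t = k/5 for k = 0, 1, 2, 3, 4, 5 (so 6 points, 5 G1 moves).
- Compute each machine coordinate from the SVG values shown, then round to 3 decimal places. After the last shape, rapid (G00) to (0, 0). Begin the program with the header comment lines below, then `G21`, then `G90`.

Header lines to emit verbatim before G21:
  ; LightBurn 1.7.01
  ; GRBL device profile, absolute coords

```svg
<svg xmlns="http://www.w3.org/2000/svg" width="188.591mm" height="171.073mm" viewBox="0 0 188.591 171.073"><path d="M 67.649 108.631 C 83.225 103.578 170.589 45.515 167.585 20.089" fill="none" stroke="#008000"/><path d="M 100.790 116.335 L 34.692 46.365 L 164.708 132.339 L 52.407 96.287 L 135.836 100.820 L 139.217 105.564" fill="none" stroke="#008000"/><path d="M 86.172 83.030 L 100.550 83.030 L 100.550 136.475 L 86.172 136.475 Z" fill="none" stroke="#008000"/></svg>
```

; LightBurn 1.7.01
; GRBL device profile, absolute coords
G21
G90
G00 X67.649 Y62.442
M3 S801
G1 X84.312 Y71.150 F858
G1 X110.420 Y88.469
G1 X138.191 Y110.288
G1 X159.840 Y132.497
G1 X167.585 Y150.984
G00 X100.790 Y54.738
M3 S801
G1 X34.692 Y124.708 F858
G1 X164.708 Y38.734
G1 X52.407 Y74.786
G1 X135.836 Y70.253
G1 X139.217 Y65.509
G00 X86.172 Y88.043
M3 S801
G1 X100.550 Y88.043 F858
G1 X100.550 Y34.598
G1 X86.172 Y34.598
G1 X86.172 Y88.043
M5
G00 X0.000 Y0.000

1 u = 1 mm; y_m = 171.073 − y.

[1] `<path>` cubic bezier, #008000→cut S801 F858: (67.649,62.442) → (84.312,71.150) → (110.420,88.469) → (138.191,110.288) → (159.840,132.497) → (167.585,150.984)

[2] `<path>` open polyline, #008000→cut S801 F858: (100.790,54.738) → (34.692,124.708) → (164.708,38.734) → (52.407,74.786) → (135.836,70.253) → (139.217,65.509)

[3] `<path>` rectangle, #008000→cut S801 F858: (86.172,88.043) → (100.550,88.043) → (100.550,34.598) → (86.172,34.598) → (86.172,88.043) (closed)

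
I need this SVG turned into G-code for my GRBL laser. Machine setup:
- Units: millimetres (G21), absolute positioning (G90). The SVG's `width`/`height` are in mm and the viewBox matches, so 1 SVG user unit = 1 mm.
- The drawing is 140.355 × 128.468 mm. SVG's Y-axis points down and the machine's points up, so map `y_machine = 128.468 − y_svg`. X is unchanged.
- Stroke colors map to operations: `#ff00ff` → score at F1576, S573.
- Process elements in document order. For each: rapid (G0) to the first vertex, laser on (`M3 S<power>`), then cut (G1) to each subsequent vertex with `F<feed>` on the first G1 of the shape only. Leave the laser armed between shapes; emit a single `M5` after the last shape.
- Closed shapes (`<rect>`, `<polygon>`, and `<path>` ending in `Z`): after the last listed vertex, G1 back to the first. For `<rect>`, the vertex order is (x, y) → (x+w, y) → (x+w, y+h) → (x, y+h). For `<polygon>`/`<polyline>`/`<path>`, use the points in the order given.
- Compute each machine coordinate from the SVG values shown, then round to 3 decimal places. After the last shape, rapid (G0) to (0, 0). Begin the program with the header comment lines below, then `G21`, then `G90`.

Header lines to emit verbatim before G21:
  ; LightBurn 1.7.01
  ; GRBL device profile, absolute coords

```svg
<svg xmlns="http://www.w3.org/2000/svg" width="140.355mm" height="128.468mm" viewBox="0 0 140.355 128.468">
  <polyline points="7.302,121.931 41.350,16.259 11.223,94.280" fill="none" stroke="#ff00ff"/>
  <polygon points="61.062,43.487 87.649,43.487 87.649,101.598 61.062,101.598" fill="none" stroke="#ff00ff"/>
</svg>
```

; LightBurn 1.7.01
; GRBL device profile, absolute coords
G21
G90
G0 X7.302 Y6.537
M3 S573
G1 X41.350 Y112.209 F1576
G1 X11.223 Y34.188
G0 X61.062 Y84.981
M3 S573
G1 X87.649 Y84.981 F1576
G1 X87.649 Y26.870
G1 X61.062 Y26.870
G1 X61.062 Y84.981
M5
G0 X0.000 Y0.000

Since the viewBox matches the mm dimensions, user units are millimetres directly. The only transform is the Y-flip y_m = 128.468 − y_svg.

Shape 1 is a open polyline drawn with `<polyline>`. Its stroke #ff00ff means score at S573, F1576. After flipping Y the toolpath is (7.302,6.537) → (41.350,112.209) → (11.223,34.188).

Shape 2 is a rectangle drawn with `<polygon>`. Its stroke #ff00ff means score at S573, F1576. After flipping Y the toolpath is (61.062,84.981) → (87.649,84.981) → (87.649,26.870) → (61.062,26.870) → (61.062,84.981), returning to the start.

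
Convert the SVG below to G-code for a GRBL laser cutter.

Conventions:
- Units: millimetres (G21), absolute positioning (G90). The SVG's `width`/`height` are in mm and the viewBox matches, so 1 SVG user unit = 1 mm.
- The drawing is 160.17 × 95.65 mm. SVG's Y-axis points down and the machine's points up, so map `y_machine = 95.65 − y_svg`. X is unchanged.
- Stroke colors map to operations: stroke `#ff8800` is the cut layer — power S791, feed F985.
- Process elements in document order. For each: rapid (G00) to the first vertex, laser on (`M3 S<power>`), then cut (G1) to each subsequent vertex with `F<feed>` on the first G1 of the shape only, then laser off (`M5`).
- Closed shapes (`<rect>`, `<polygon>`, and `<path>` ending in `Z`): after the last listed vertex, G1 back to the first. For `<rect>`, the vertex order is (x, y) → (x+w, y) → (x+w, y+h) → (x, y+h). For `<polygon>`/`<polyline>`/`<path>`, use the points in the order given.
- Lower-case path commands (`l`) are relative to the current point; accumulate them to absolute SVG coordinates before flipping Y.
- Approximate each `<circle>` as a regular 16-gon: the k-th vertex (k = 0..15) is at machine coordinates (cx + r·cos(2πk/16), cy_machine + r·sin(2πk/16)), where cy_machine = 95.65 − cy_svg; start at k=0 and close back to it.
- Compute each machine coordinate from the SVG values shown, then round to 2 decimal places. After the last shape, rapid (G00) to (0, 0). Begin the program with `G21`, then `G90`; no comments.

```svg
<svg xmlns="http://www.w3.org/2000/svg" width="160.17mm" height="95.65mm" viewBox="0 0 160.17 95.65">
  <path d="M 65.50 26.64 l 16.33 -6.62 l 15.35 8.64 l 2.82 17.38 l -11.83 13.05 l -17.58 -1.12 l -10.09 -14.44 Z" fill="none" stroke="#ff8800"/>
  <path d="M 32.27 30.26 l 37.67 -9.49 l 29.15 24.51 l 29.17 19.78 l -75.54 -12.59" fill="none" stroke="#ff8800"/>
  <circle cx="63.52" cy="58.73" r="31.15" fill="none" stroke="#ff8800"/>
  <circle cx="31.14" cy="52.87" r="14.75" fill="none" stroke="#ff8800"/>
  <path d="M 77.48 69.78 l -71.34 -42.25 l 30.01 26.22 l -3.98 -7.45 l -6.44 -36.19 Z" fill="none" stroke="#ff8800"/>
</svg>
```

G21
G90
G00 X65.50 Y69.01
M3 S791
G1 X81.83 Y75.63 F985
G1 X97.18 Y66.99
G1 X100.00 Y49.61
G1 X88.17 Y36.56
G1 X70.59 Y37.68
G1 X60.50 Y52.12
G1 X65.50 Y69.01
M5
G00 X32.27 Y65.39
M3 S791
G1 X69.94 Y74.88 F985
G1 X99.09 Y50.37
G1 X128.26 Y30.59
G1 X52.72 Y43.18
M5
G00 X94.67 Y36.92
M3 S791
G1 X92.30 Y48.84 F985
G1 X85.55 Y58.95
G1 X75.44 Y65.70
G1 X63.52 Y68.07
G1 X51.60 Y65.70
G1 X41.49 Y58.95
G1 X34.74 Y48.84
G1 X32.37 Y36.92
G1 X34.74 Y25.00
G1 X41.49 Y14.89
G1 X51.60 Y8.14
G1 X63.52 Y5.77
G1 X75.44 Y8.14
G1 X85.55 Y14.89
G1 X92.30 Y25.00
G1 X94.67 Y36.92
M5
G00 X45.89 Y42.78
M3 S791
G1 X44.77 Y48.42 F985
G1 X41.57 Y53.21
G1 X36.78 Y56.41
G1 X31.14 Y57.53
G1 X25.50 Y56.41
G1 X20.71 Y53.21
G1 X17.51 Y48.42
G1 X16.39 Y42.78
G1 X17.51 Y37.14
G1 X20.71 Y32.35
G1 X25.50 Y29.15
G1 X31.14 Y28.03
G1 X36.78 Y29.15
G1 X41.57 Y32.35
G1 X44.77 Y37.14
G1 X45.89 Y42.78
M5
G00 X77.48 Y25.87
M3 S791
G1 X6.14 Y68.12 F985
G1 X36.15 Y41.90
G1 X32.17 Y49.35
G1 X25.73 Y85.54
G1 X77.48 Y25.87
M5
G00 X0.00 Y0.00

Since the viewBox matches the mm dimensions, user units are millimetres directly. The only transform is the Y-flip y_m = 95.65 − y_svg.

Shape 1 is a regular polygon drawn with `<path>`. Its stroke #ff8800 means cut at S791, F985. After flipping Y the toolpath is (65.50,69.01) → (81.83,75.63) → (97.18,66.99) → (100.00,49.61) → (88.17,36.56) → (70.59,37.68) → (60.50,52.12) → (65.50,69.01), returning to the start.

Shape 2 is a open polyline drawn with `<path>`. Its stroke #ff8800 means cut at S791, F985. After flipping Y the toolpath is (32.27,65.39) → (69.94,74.88) → (99.09,50.37) → (128.26,30.59) → (52.72,43.18).

Shape 3 is a circle drawn with `<circle>`. Its stroke #ff8800 means cut at S791, F985. After flipping Y the toolpath is (94.67,36.92) → (92.30,48.84) → (85.55,58.95) → (75.44,65.70) → (63.52,68.07) → (51.60,65.70) → (41.49,58.95) → (34.74,48.84) → (32.37,36.92) → (34.74,25.00) → (41.49,14.89) → (51.60,8.14) → (63.52,5.77) → (75.44,8.14) → (85.55,14.89) → (92.30,25.00) → (94.67,36.92), returning to the start.

Shape 4 is a circle drawn with `<circle>`. Its stroke #ff8800 means cut at S791, F985. After flipping Y the toolpath is (45.89,42.78) → (44.77,48.42) → (41.57,53.21) → (36.78,56.41) → (31.14,57.53) → (25.50,56.41) → (20.71,53.21) → (17.51,48.42) → (16.39,42.78) → (17.51,37.14) → (20.71,32.35) → (25.50,29.15) → (31.14,28.03) → (36.78,29.15) → (41.57,32.35) → (44.77,37.14) → (45.89,42.78), returning to the start.

Shape 5 is a closed polygon drawn with `<path>`. Its stroke #ff8800 means cut at S791, F985. After flipping Y the toolpath is (77.48,25.87) → (6.14,68.12) → (36.15,41.90) → (32.17,49.35) → (25.73,85.54) → (77.48,25.87), returning to the start.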